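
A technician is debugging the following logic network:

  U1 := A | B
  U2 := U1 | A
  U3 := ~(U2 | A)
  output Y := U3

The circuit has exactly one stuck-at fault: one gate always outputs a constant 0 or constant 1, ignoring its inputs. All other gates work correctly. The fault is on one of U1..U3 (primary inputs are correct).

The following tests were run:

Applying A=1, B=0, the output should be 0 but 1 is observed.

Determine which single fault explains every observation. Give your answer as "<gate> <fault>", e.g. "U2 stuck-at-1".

Fault-free values for test 1 (A=1, B=0): U1=1, U2=1, U3=0, giving Y=0. Observed 1.
Test 1: faults giving observed 1 are {U3 stuck-at-1}.
Only U3 stuck-at-1 is consistent with every test.

U3 stuck-at-1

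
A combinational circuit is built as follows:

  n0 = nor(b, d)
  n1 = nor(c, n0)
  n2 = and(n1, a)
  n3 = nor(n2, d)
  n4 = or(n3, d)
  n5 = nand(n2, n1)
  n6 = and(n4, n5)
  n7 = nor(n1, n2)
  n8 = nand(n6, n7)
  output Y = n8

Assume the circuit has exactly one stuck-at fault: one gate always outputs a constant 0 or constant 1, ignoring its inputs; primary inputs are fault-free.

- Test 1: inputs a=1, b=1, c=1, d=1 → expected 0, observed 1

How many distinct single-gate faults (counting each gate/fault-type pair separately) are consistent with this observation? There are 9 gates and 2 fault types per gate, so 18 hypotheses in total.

Fault-free: n0=0, n1=0, n2=0, n3=0, n4=1, n5=1, n6=1, n7=1, n8=0 → 0. Observed 1.
  n0: none of the 2 fault types match ✗
  n1: stuck-at-1 ✓; others ✗
  n2: stuck-at-1 ✓; others ✗
  n3: none of the 2 fault types match ✗
  n4: stuck-at-0 ✓; others ✗
  n5: stuck-at-0 ✓; others ✗
  n6: stuck-at-0 ✓; others ✗
  n7: stuck-at-0 ✓; others ✗
  n8: stuck-at-1 ✓; others ✗
Consistent faults: {n1 stuck-at-1, n2 stuck-at-1, n4 stuck-at-0, n5 stuck-at-0, n6 stuck-at-0, n7 stuck-at-0, n8 stuck-at-1} — 7 in all.

7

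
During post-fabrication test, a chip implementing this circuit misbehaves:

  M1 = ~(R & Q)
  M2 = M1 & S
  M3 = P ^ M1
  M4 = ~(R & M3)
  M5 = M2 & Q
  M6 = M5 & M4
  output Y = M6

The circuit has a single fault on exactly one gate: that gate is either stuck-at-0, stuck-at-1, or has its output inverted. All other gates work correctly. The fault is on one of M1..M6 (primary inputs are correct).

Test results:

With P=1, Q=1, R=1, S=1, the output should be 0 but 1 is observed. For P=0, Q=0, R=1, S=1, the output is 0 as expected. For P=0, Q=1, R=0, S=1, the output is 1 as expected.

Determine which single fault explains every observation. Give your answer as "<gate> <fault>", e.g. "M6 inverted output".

Fault-free values for test 1 (P=1, Q=1, R=1, S=1): M1=0, M2=0, M3=1, M4=0, M5=0, M6=0, giving Y=0. Observed 1.
Test 1: faults giving observed 1 are {M1 stuck-at-1, M1 inverted output, M6 stuck-at-1, M6 inverted output}.
Test 2 (P=0, Q=0, R=1, S=1): fault-free M1=1, M2=1, M3=1, M4=0, M5=0, M6=0 → 0; observed 0. Eliminates M6 stuck-at-1, M6 inverted output.
Test 3 (P=0, Q=1, R=0, S=1): fault-free M1=1, M2=1, M3=1, M4=1, M5=1, M6=1 → 1; observed 1. Eliminates M1 inverted output.
Only M1 stuck-at-1 is consistent with every test.

M1 stuck-at-1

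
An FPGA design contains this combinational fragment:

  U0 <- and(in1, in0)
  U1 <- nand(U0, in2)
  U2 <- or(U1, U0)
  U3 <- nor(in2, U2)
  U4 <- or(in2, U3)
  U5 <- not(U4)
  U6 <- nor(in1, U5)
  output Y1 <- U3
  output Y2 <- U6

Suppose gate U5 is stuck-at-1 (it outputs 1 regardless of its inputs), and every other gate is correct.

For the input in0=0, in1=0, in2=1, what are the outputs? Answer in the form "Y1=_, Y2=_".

Propagate with U5 forced: U0=0, U1=1, U2=1, U3=0, U4=1, U5=1 [stuck-at-1], U6=0.
So the outputs are Y1=0, Y2=0. (Without the fault they would be Y1=0, Y2=1.)

Y1=0, Y2=0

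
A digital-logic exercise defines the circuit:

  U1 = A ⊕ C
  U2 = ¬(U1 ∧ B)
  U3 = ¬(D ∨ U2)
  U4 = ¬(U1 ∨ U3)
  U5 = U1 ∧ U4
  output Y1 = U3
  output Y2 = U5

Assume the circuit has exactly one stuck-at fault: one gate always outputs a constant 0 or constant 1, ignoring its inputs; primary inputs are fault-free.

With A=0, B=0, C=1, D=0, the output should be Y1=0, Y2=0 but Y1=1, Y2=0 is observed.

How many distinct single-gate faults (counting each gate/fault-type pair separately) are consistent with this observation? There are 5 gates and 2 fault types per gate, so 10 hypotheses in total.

Fault-free: U1=1, U2=1, U3=0, U4=0, U5=0 → Y1=0, Y2=0. Observed Y1=1, Y2=0.
  U1 stuck-at-0: output Y1=0, Y2=0 ✗
  U1 stuck-at-1: output Y1=0, Y2=0 ✗
  U2 stuck-at-0: output Y1=1, Y2=0 ✓
  U2 stuck-at-1: output Y1=0, Y2=0 ✗
  U3 stuck-at-0: output Y1=0, Y2=0 ✗
  U3 stuck-at-1: output Y1=1, Y2=0 ✓
  U4 stuck-at-0: output Y1=0, Y2=0 ✗
  U4 stuck-at-1: output Y1=0, Y2=1 ✗
  U5 stuck-at-0: output Y1=0, Y2=0 ✗
  U5 stuck-at-1: output Y1=0, Y2=1 ✗
Consistent faults: {U2 stuck-at-0, U3 stuck-at-1} — 2 in all.

2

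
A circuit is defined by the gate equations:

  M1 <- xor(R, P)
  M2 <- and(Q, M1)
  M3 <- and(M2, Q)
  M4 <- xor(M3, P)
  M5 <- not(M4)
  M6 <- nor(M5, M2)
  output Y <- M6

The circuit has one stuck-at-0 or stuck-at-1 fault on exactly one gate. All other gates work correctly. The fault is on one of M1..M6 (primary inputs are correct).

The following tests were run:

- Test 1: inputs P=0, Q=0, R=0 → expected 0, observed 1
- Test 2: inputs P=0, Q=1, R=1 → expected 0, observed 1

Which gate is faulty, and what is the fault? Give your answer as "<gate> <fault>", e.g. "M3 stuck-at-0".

M6 stuck-at-1

Fault-free values for test 1 (P=0, Q=0, R=0): M1=0, M2=0, M3=0, M4=0, M5=1, M6=0, giving Y=0. Observed 1.
Test 1: faults giving observed 1 are {M3 stuck-at-1, M4 stuck-at-1, M5 stuck-at-0, M6 stuck-at-1}.
Test 2 (P=0, Q=1, R=1): fault-free M1=1, M2=1, M3=1, M4=1, M5=0, M6=0 → 0; observed 1. Eliminates M3 stuck-at-1, M4 stuck-at-1, M5 stuck-at-0.
Only M6 stuck-at-1 is consistent with every test.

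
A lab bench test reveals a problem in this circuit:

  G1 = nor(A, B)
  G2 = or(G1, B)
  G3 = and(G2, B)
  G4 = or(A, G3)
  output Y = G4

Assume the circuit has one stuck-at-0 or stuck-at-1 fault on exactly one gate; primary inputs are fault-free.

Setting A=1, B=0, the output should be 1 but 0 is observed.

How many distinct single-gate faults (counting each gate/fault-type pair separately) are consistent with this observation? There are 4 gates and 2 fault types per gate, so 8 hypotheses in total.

1

Fault-free: G1=0, G2=0, G3=0, G4=1 → 1. Observed 0.
  G1 stuck-at-0: output 1 ✗
  G1 stuck-at-1: output 1 ✗
  G2 stuck-at-0: output 1 ✗
  G2 stuck-at-1: output 1 ✗
  G3 stuck-at-0: output 1 ✗
  G3 stuck-at-1: output 1 ✗
  G4 stuck-at-0: output 0 ✓
  G4 stuck-at-1: output 1 ✗
Consistent faults: {G4 stuck-at-0} — 1 in all.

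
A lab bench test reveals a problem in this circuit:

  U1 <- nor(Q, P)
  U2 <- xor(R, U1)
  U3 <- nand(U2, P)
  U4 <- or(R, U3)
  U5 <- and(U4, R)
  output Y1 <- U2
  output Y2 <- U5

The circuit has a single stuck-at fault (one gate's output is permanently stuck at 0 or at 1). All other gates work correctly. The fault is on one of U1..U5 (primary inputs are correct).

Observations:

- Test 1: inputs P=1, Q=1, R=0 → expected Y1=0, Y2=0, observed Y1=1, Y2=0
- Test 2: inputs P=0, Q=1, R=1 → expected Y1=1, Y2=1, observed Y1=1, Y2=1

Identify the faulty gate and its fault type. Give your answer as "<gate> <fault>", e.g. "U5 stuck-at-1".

U2 stuck-at-1

Fault-free values for test 1 (P=1, Q=1, R=0): U1=0, U2=0, U3=1, U4=1, U5=0, giving Y1=0, Y2=0. Observed Y1=1, Y2=0.
Test 1: faults giving observed Y1=1, Y2=0 are {U1 stuck-at-1, U2 stuck-at-1}.
Test 2 (P=0, Q=1, R=1): fault-free U1=0, U2=1, U3=1, U4=1, U5=1 → Y1=1, Y2=1; observed Y1=1, Y2=1. Eliminates U1 stuck-at-1.
Only U2 stuck-at-1 is consistent with every test.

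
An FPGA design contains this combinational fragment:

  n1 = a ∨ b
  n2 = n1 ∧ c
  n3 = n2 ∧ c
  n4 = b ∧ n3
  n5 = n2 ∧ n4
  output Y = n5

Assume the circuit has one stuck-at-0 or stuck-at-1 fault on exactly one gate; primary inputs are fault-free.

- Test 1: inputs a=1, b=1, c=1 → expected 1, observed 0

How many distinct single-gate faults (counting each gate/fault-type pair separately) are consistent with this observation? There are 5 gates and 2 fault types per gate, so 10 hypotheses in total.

Fault-free: n1=1, n2=1, n3=1, n4=1, n5=1 → 1. Observed 0.
  n1 stuck-at-0: output 0 ✓
  n1 stuck-at-1: output 1 ✗
  n2 stuck-at-0: output 0 ✓
  n2 stuck-at-1: output 1 ✗
  n3 stuck-at-0: output 0 ✓
  n3 stuck-at-1: output 1 ✗
  n4 stuck-at-0: output 0 ✓
  n4 stuck-at-1: output 1 ✗
  n5 stuck-at-0: output 0 ✓
  n5 stuck-at-1: output 1 ✗
Consistent faults: {n1 stuck-at-0, n2 stuck-at-0, n3 stuck-at-0, n4 stuck-at-0, n5 stuck-at-0} — 5 in all.

5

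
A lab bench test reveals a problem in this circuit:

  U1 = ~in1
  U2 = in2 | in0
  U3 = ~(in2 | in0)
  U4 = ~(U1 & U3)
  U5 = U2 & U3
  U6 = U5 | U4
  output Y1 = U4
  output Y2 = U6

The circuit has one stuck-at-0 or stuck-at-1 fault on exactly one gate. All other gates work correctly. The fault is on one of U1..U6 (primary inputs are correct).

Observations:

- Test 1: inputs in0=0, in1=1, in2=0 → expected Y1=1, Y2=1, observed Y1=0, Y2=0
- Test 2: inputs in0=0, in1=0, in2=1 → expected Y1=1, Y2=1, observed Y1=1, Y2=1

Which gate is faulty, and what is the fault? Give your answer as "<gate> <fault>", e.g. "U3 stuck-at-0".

U1 stuck-at-1

Fault-free values for test 1 (in0=0, in1=1, in2=0): U1=0, U2=0, U3=1, U4=1, U5=0, U6=1, giving Y1=1, Y2=1. Observed Y1=0, Y2=0.
Test 1: faults giving observed Y1=0, Y2=0 are {U1 stuck-at-1, U4 stuck-at-0}.
Test 2 (in0=0, in1=0, in2=1): fault-free U1=1, U2=1, U3=0, U4=1, U5=0, U6=1 → Y1=1, Y2=1; observed Y1=1, Y2=1. Eliminates U4 stuck-at-0.
Only U1 stuck-at-1 is consistent with every test.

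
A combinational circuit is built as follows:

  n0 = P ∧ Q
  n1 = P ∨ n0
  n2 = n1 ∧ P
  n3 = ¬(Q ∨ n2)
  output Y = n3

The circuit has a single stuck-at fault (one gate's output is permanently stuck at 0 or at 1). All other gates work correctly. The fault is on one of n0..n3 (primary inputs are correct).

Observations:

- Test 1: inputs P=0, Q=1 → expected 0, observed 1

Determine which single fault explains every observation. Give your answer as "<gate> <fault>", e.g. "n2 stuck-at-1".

n3 stuck-at-1

Fault-free values for test 1 (P=0, Q=1): n0=0, n1=0, n2=0, n3=0, giving Y=0. Observed 1.
Test 1: faults giving observed 1 are {n3 stuck-at-1}.
Only n3 stuck-at-1 is consistent with every test.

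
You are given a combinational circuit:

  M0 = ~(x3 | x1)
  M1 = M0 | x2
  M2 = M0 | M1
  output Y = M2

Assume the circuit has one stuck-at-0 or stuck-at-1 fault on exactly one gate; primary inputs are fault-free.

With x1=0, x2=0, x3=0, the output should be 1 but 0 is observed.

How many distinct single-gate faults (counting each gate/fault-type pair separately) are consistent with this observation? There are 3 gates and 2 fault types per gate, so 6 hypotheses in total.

Fault-free: M0=1, M1=1, M2=1 → 1. Observed 0.
  M0 stuck-at-0: output 0 ✓
  M0 stuck-at-1: output 1 ✗
  M1 stuck-at-0: output 1 ✗
  M1 stuck-at-1: output 1 ✗
  M2 stuck-at-0: output 0 ✓
  M2 stuck-at-1: output 1 ✗
Consistent faults: {M0 stuck-at-0, M2 stuck-at-0} — 2 in all.

2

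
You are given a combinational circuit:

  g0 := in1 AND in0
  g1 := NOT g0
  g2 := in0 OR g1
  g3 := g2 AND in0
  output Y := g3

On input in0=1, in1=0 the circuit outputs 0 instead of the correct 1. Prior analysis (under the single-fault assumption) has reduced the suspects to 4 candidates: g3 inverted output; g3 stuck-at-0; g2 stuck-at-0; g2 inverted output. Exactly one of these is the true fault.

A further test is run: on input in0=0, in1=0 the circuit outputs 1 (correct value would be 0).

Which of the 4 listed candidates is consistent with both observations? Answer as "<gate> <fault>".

g3 inverted output

Evaluate each candidate on input in0=0, in1=0:
  g3 inverted output: g0=0, g1=1, g2=1, g3=1 [inverted output] → 1 — matches
  g3 stuck-at-0: g0=0, g1=1, g2=1, g3=0 [stuck-at-0] → 0 — eliminated
  g2 stuck-at-0: g0=0, g1=1, g2=0 [stuck-at-0], g3=0 → 0 — eliminated
  g2 inverted output: g0=0, g1=1, g2=0 [inverted output], g3=0 → 0 — eliminated
Only g3 inverted output reproduces the observed 1.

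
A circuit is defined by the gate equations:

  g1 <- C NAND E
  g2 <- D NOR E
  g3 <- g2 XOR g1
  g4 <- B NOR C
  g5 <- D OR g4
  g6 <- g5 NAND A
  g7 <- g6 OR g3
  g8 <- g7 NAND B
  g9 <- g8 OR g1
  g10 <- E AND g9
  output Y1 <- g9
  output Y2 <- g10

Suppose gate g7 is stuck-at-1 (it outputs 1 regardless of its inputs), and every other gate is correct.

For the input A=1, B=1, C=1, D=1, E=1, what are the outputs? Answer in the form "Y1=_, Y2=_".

Y1=0, Y2=0

Propagate with g7 forced: g1=0, g2=0, g3=0, g4=0, g5=1, g6=0, g7=1 [stuck-at-1], g8=0, g9=0, g10=0.
So the outputs are Y1=0, Y2=0. (Without the fault they would be Y1=1, Y2=1.)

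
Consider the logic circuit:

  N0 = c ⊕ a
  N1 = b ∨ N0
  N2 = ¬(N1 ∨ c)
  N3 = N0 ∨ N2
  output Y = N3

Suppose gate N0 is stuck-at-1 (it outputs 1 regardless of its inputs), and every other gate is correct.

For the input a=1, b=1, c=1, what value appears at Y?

1

Propagate with N0 forced: N0=1 [stuck-at-1], N1=1, N2=0, N3=1.
So Y = 1. (Without the fault it would be 0.)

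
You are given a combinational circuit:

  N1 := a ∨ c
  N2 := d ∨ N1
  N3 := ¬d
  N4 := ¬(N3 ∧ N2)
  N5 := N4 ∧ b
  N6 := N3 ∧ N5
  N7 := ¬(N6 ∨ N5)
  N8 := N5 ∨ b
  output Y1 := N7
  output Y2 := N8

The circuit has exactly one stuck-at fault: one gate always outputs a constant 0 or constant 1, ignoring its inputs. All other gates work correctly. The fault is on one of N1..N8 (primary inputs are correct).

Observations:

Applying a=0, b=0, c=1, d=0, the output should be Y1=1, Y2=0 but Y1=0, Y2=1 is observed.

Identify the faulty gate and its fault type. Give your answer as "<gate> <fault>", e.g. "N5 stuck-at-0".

Fault-free values for test 1 (a=0, b=0, c=1, d=0): N1=1, N2=1, N3=1, N4=0, N5=0, N6=0, N7=1, N8=0, giving Y1=1, Y2=0. Observed Y1=0, Y2=1.
Test 1: faults giving observed Y1=0, Y2=1 are {N5 stuck-at-1}.
Only N5 stuck-at-1 is consistent with every test.

N5 stuck-at-1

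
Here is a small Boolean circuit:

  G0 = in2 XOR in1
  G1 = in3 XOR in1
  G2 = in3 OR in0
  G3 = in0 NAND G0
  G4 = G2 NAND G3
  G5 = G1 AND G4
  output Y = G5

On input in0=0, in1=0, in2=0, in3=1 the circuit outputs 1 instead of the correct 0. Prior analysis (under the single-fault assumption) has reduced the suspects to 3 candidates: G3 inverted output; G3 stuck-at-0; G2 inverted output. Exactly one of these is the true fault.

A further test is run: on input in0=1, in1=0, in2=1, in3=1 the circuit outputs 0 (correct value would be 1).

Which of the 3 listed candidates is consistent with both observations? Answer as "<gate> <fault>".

Evaluate each candidate on input in0=1, in1=0, in2=1, in3=1:
  G3 inverted output: G0=1, G1=1, G2=1, G3=1 [inverted output], G4=0, G5=0 → 0 — matches
  G3 stuck-at-0: G0=1, G1=1, G2=1, G3=0 [stuck-at-0], G4=1, G5=1 → 1 — eliminated
  G2 inverted output: G0=1, G1=1, G2=0 [inverted output], G3=0, G4=1, G5=1 → 1 — eliminated
Only G3 inverted output reproduces the observed 0.

G3 inverted output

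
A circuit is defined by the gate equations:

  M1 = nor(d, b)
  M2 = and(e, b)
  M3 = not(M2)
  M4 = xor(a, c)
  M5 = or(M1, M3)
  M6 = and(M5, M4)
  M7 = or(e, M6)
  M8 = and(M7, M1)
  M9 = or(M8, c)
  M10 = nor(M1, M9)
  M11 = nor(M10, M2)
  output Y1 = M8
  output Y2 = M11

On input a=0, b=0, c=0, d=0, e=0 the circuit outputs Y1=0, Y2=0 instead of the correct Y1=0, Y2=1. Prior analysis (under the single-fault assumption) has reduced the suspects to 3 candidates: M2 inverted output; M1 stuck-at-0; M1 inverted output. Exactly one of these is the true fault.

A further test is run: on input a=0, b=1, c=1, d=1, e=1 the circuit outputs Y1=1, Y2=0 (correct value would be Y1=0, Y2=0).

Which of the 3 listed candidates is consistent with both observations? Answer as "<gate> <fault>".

Evaluate each candidate on input a=0, b=1, c=1, d=1, e=1:
  M2 inverted output: M1=0, M2=0 [inverted output], M3=1, M4=1, M5=1, M6=1, M7=1, M8=0, M9=1, M10=0, M11=1 → Y1=0, Y2=1 — eliminated
  M1 stuck-at-0: M1=0 [stuck-at-0], M2=1, M3=0, M4=1, M5=0, M6=0, M7=1, M8=0, M9=1, M10=0, M11=0 → Y1=0, Y2=0 — eliminated
  M1 inverted output: M1=1 [inverted output], M2=1, M3=0, M4=1, M5=1, M6=1, M7=1, M8=1, M9=1, M10=0, M11=0 → Y1=1, Y2=0 — matches
Only M1 inverted output reproduces the observed Y1=1, Y2=0.

M1 inverted output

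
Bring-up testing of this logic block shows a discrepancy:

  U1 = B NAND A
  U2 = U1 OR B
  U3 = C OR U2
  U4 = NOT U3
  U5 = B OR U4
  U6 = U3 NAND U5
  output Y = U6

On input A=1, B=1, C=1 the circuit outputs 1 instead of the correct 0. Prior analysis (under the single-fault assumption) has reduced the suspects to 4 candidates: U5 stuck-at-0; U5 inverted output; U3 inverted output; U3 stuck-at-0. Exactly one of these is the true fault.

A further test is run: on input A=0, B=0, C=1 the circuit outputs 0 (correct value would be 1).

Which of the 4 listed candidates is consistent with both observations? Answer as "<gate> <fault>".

U5 inverted output

Evaluate each candidate on input A=0, B=0, C=1:
  U5 stuck-at-0: U1=1, U2=1, U3=1, U4=0, U5=0 [stuck-at-0], U6=1 → 1 — eliminated
  U5 inverted output: U1=1, U2=1, U3=1, U4=0, U5=1 [inverted output], U6=0 → 0 — matches
  U3 inverted output: U1=1, U2=1, U3=0 [inverted output], U4=1, U5=1, U6=1 → 1 — eliminated
  U3 stuck-at-0: U1=1, U2=1, U3=0 [stuck-at-0], U4=1, U5=1, U6=1 → 1 — eliminated
Only U5 inverted output reproduces the observed 0.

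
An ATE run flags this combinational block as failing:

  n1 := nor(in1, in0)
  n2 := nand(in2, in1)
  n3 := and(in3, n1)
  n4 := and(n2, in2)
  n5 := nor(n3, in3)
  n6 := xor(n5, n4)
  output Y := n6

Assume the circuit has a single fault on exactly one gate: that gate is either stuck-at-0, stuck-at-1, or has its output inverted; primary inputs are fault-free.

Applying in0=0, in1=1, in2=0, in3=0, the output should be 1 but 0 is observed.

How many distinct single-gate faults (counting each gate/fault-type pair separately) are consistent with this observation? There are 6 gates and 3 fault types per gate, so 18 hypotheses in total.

8

Fault-free: n1=0, n2=1, n3=0, n4=0, n5=1, n6=1 → 1. Observed 0.
  n1: none of the 3 fault types match ✗
  n2: none of the 3 fault types match ✗
  n3: stuck-at-1, inverted output ✓; others ✗
  n4: stuck-at-1, inverted output ✓; others ✗
  n5: stuck-at-0, inverted output ✓; others ✗
  n6: stuck-at-0, inverted output ✓; others ✗
Consistent faults: {n3 stuck-at-1, n3 inverted output, n4 stuck-at-1, n4 inverted output, n5 stuck-at-0, n5 inverted output, n6 stuck-at-0, n6 inverted output} — 8 in all.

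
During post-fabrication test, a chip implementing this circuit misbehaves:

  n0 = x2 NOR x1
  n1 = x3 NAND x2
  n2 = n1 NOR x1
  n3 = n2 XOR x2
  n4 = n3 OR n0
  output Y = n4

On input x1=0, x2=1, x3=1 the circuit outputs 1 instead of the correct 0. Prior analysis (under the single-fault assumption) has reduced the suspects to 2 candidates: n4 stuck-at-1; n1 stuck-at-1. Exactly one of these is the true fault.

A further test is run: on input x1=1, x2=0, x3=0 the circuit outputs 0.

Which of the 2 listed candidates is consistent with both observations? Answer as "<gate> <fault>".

n1 stuck-at-1

Evaluate each candidate on input x1=1, x2=0, x3=0:
  n4 stuck-at-1: n0=0, n1=1, n2=0, n3=0, n4=1 [stuck-at-1] → 1 — eliminated
  n1 stuck-at-1: n0=0, n1=1 [stuck-at-1], n2=0, n3=0, n4=0 → 0 — matches
Only n1 stuck-at-1 reproduces the observed 0.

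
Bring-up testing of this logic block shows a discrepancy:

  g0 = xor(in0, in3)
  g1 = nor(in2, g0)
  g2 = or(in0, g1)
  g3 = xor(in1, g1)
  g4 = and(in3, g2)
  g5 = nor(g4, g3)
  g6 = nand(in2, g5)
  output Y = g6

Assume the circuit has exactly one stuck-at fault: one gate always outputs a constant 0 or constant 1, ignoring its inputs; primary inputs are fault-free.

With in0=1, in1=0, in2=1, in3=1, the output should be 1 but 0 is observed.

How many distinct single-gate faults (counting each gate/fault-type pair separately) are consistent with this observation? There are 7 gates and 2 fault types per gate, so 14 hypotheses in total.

Fault-free: g0=0, g1=0, g2=1, g3=0, g4=1, g5=0, g6=1 → 1. Observed 0.
  g0 stuck-at-0: output 1 ✗
  g0 stuck-at-1: output 1 ✗
  g1 stuck-at-0: output 1 ✗
  g1 stuck-at-1: output 1 ✗
  g2 stuck-at-0: output 0 ✓
  g2 stuck-at-1: output 1 ✗
  g3 stuck-at-0: output 1 ✗
  g3 stuck-at-1: output 1 ✗
  g4 stuck-at-0: output 0 ✓
  g4 stuck-at-1: output 1 ✗
  g5 stuck-at-0: output 1 ✗
  g5 stuck-at-1: output 0 ✓
  g6 stuck-at-0: output 0 ✓
  g6 stuck-at-1: output 1 ✗
Consistent faults: {g2 stuck-at-0, g4 stuck-at-0, g5 stuck-at-1, g6 stuck-at-0} — 4 in all.

4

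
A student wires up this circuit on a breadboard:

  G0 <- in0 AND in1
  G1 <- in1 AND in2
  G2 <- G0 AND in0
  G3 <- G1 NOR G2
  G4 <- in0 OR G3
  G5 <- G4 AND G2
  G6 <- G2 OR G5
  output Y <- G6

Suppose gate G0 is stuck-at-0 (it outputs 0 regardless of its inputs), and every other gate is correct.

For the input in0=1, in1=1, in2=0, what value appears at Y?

0

Propagate with G0 forced: G0=0 [stuck-at-0], G1=0, G2=0, G3=1, G4=1, G5=0, G6=0.
So Y = 0. (Without the fault it would be 1.)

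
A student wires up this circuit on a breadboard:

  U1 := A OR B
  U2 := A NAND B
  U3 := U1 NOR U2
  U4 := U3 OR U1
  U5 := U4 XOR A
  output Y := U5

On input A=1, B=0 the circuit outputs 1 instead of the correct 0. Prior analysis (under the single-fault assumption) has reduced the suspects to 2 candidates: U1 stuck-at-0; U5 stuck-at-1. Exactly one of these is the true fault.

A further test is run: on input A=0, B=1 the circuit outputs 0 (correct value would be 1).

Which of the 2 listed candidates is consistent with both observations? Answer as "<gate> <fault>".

U1 stuck-at-0

Evaluate each candidate on input A=0, B=1:
  U1 stuck-at-0: U1=0 [stuck-at-0], U2=1, U3=0, U4=0, U5=0 → 0 — matches
  U5 stuck-at-1: U1=1, U2=1, U3=0, U4=1, U5=1 [stuck-at-1] → 1 — eliminated
Only U1 stuck-at-0 reproduces the observed 0.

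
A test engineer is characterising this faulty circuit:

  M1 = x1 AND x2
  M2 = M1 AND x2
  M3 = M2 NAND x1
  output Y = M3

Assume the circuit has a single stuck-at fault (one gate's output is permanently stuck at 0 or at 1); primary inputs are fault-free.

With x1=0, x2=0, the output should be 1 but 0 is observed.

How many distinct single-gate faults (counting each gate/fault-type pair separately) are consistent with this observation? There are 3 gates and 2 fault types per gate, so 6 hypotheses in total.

Fault-free: M1=0, M2=0, M3=1 → 1. Observed 0.
  M1 stuck-at-0: output 1 ✗
  M1 stuck-at-1: output 1 ✗
  M2 stuck-at-0: output 1 ✗
  M2 stuck-at-1: output 1 ✗
  M3 stuck-at-0: output 0 ✓
  M3 stuck-at-1: output 1 ✗
Consistent faults: {M3 stuck-at-0} — 1 in all.

1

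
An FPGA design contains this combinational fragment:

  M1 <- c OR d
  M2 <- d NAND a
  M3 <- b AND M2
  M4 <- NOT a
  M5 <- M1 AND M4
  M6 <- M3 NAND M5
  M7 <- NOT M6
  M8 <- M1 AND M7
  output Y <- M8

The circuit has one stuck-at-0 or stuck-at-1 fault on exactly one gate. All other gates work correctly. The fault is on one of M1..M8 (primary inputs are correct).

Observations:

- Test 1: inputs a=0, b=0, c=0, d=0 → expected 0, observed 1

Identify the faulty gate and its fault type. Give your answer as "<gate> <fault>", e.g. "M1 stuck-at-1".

M8 stuck-at-1

Fault-free values for test 1 (a=0, b=0, c=0, d=0): M1=0, M2=1, M3=0, M4=1, M5=0, M6=1, M7=0, M8=0, giving Y=0. Observed 1.
Test 1: faults giving observed 1 are {M8 stuck-at-1}.
Only M8 stuck-at-1 is consistent with every test.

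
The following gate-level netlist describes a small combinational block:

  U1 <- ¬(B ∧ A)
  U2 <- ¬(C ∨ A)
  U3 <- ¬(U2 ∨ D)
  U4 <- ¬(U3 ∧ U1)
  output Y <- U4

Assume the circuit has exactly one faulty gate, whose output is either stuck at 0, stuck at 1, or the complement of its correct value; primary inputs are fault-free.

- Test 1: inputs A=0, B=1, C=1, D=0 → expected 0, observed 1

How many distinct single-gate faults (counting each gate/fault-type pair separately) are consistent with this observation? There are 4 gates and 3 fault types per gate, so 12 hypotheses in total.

Fault-free: U1=1, U2=0, U3=1, U4=0 → 0. Observed 1.
  U1 stuck-at-0: output 1 ✓
  U1 stuck-at-1: output 0 ✗
  U1 inverted output: output 1 ✓
  U2 stuck-at-0: output 0 ✗
  U2 stuck-at-1: output 1 ✓
  U2 inverted output: output 1 ✓
  U3 stuck-at-0: output 1 ✓
  U3 stuck-at-1: output 0 ✗
  U3 inverted output: output 1 ✓
  U4 stuck-at-0: output 0 ✗
  U4 stuck-at-1: output 1 ✓
  U4 inverted output: output 1 ✓
Consistent faults: {U1 stuck-at-0, U1 inverted output, U2 stuck-at-1, U2 inverted output, U3 stuck-at-0, U3 inverted output, U4 stuck-at-1, U4 inverted output} — 8 in all.

8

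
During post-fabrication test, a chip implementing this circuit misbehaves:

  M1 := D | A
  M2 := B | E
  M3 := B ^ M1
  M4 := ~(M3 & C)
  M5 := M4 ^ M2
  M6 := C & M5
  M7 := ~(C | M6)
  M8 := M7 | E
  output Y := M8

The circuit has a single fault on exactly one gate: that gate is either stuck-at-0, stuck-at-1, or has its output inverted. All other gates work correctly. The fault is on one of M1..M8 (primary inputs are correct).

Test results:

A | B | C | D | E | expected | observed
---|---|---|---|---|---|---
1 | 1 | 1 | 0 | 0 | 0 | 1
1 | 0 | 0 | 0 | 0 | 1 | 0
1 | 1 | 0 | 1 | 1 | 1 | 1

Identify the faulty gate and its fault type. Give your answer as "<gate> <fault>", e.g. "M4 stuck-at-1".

Fault-free values for test 1 (A=1, B=1, C=1, D=0, E=0): M1=1, M2=1, M3=0, M4=1, M5=0, M6=0, M7=0, M8=0, giving Y=0. Observed 1.
Test 1: faults giving observed 1 are {M7 stuck-at-1, M7 inverted output, M8 stuck-at-1, M8 inverted output}.
Test 2 (A=1, B=0, C=0, D=0, E=0): fault-free M1=1, M2=0, M3=1, M4=1, M5=1, M6=0, M7=1, M8=1 → 1; observed 0. Eliminates M7 stuck-at-1, M8 stuck-at-1.
Test 3 (A=1, B=1, C=0, D=1, E=1): fault-free M1=1, M2=1, M3=0, M4=1, M5=0, M6=0, M7=1, M8=1 → 1; observed 1. Eliminates M8 inverted output.
Only M7 inverted output is consistent with every test.

M7 inverted output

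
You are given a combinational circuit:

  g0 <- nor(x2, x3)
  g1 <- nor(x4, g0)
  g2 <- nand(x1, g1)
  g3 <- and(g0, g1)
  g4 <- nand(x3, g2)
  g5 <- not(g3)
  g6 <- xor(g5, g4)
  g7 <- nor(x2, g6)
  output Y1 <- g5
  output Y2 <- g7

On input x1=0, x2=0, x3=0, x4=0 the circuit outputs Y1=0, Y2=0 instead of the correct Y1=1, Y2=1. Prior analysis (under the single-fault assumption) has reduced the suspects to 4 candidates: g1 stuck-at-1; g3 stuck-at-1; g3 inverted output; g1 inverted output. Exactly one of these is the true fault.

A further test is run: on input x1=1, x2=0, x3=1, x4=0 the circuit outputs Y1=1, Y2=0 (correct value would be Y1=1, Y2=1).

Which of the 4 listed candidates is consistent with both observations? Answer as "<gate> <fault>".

g1 inverted output

Evaluate each candidate on input x1=1, x2=0, x3=1, x4=0:
  g1 stuck-at-1: g0=0, g1=1 [stuck-at-1], g2=0, g3=0, g4=1, g5=1, g6=0, g7=1 → Y1=1, Y2=1 — eliminated
  g3 stuck-at-1: g0=0, g1=1, g2=0, g3=1 [stuck-at-1], g4=1, g5=0, g6=1, g7=0 → Y1=0, Y2=0 — eliminated
  g3 inverted output: g0=0, g1=1, g2=0, g3=1 [inverted output], g4=1, g5=0, g6=1, g7=0 → Y1=0, Y2=0 — eliminated
  g1 inverted output: g0=0, g1=0 [inverted output], g2=1, g3=0, g4=0, g5=1, g6=1, g7=0 → Y1=1, Y2=0 — matches
Only g1 inverted output reproduces the observed Y1=1, Y2=0.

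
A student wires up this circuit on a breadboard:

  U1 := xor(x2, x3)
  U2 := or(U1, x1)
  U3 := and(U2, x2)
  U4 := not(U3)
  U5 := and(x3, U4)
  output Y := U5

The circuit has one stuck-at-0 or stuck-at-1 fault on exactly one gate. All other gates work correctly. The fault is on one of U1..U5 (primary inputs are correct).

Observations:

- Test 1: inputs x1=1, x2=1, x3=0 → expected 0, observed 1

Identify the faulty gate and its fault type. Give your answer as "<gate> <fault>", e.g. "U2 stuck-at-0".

U5 stuck-at-1

Fault-free values for test 1 (x1=1, x2=1, x3=0): U1=1, U2=1, U3=1, U4=0, U5=0, giving Y=0. Observed 1.
Test 1: faults giving observed 1 are {U5 stuck-at-1}.
Only U5 stuck-at-1 is consistent with every test.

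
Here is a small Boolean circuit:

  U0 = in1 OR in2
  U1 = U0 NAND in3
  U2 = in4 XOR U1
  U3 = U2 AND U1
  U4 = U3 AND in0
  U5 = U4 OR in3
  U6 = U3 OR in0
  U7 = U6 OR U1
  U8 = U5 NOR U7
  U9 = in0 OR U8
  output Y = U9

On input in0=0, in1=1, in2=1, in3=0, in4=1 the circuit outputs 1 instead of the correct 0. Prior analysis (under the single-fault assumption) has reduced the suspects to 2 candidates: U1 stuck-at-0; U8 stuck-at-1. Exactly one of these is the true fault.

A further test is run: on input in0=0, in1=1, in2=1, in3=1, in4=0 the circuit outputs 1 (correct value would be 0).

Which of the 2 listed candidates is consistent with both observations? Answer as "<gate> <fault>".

U8 stuck-at-1

Evaluate each candidate on input in0=0, in1=1, in2=1, in3=1, in4=0:
  U1 stuck-at-0: U0=1, U1=0 [stuck-at-0], U2=0, U3=0, U4=0, U5=1, U6=0, U7=0, U8=0, U9=0 → 0 — eliminated
  U8 stuck-at-1: U0=1, U1=0, U2=0, U3=0, U4=0, U5=1, U6=0, U7=0, U8=1 [stuck-at-1], U9=1 → 1 — matches
Only U8 stuck-at-1 reproduces the observed 1.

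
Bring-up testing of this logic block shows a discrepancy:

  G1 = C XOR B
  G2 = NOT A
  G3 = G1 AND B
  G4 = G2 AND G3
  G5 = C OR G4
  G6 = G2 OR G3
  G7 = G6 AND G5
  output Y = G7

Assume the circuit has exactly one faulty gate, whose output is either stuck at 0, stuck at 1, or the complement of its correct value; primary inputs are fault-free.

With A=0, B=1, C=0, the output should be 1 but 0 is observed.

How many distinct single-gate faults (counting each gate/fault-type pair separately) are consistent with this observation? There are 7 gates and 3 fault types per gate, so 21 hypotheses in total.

14

Fault-free: G1=1, G2=1, G3=1, G4=1, G5=1, G6=1, G7=1 → 1. Observed 0.
  G1: stuck-at-0, inverted output ✓; others ✗
  G2: stuck-at-0, inverted output ✓; others ✗
  G3: stuck-at-0, inverted output ✓; others ✗
  G4: stuck-at-0, inverted output ✓; others ✗
  G5: stuck-at-0, inverted output ✓; others ✗
  G6: stuck-at-0, inverted output ✓; others ✗
  G7: stuck-at-0, inverted output ✓; others ✗
Consistent faults: {G1 stuck-at-0, G1 inverted output, G2 stuck-at-0, G2 inverted output, G3 stuck-at-0, G3 inverted output, G4 stuck-at-0, G4 inverted output, G5 stuck-at-0, G5 inverted output, G6 stuck-at-0, G6 inverted output, G7 stuck-at-0, G7 inverted output} — 14 in all.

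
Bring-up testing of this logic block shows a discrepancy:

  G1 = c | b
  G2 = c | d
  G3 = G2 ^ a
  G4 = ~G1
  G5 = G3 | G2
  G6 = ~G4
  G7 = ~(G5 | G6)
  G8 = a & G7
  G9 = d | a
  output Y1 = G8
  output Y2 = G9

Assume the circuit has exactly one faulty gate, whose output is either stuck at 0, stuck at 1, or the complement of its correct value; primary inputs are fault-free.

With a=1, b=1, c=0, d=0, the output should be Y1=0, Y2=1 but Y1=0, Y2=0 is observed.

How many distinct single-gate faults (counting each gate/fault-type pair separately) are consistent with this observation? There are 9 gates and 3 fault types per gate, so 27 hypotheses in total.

2

Fault-free: G1=1, G2=0, G3=1, G4=0, G5=1, G6=1, G7=0, G8=0, G9=1 → Y1=0, Y2=1. Observed Y1=0, Y2=0.
  G1: none of the 3 fault types match ✗
  G2: none of the 3 fault types match ✗
  G3: none of the 3 fault types match ✗
  G4: none of the 3 fault types match ✗
  G5: none of the 3 fault types match ✗
  G6: none of the 3 fault types match ✗
  G7: none of the 3 fault types match ✗
  G8: none of the 3 fault types match ✗
  G9: stuck-at-0, inverted output ✓; others ✗
Consistent faults: {G9 stuck-at-0, G9 inverted output} — 2 in all.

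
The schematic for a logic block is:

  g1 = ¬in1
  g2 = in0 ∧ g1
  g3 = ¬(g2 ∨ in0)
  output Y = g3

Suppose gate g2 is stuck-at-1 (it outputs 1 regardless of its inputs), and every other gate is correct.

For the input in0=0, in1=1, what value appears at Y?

Propagate with g2 forced: g1=0, g2=1 [stuck-at-1], g3=0.
So Y = 0. (Without the fault it would be 1.)

0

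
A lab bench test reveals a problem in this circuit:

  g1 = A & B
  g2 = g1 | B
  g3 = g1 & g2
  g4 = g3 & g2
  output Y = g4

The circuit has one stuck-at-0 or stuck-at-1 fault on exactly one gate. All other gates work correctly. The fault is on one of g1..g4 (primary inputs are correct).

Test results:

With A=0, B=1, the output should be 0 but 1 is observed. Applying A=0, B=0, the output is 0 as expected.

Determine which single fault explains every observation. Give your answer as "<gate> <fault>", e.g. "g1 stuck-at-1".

Fault-free values for test 1 (A=0, B=1): g1=0, g2=1, g3=0, g4=0, giving Y=0. Observed 1.
Test 1: faults giving observed 1 are {g1 stuck-at-1, g3 stuck-at-1, g4 stuck-at-1}.
Test 2 (A=0, B=0): fault-free g1=0, g2=0, g3=0, g4=0 → 0; observed 0. Eliminates g1 stuck-at-1, g4 stuck-at-1.
Only g3 stuck-at-1 is consistent with every test.

g3 stuck-at-1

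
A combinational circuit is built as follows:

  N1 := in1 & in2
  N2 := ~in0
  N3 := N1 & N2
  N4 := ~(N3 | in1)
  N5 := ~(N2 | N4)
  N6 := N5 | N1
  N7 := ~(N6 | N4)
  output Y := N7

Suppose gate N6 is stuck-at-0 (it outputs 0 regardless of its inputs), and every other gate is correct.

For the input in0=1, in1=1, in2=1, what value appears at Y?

1

Propagate with N6 forced: N1=1, N2=0, N3=0, N4=0, N5=1, N6=0 [stuck-at-0], N7=1.
So Y = 1. (Without the fault it would be 0.)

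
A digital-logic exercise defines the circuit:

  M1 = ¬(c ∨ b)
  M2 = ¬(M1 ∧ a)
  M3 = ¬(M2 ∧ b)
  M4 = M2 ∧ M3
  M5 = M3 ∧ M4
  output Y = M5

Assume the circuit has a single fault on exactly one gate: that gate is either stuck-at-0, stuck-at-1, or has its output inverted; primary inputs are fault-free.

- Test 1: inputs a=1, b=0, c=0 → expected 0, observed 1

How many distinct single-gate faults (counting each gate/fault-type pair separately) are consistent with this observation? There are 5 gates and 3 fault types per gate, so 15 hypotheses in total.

8

Fault-free: M1=1, M2=0, M3=1, M4=0, M5=0 → 0. Observed 1.
  M1: stuck-at-0, inverted output ✓; others ✗
  M2: stuck-at-1, inverted output ✓; others ✗
  M3: none of the 3 fault types match ✗
  M4: stuck-at-1, inverted output ✓; others ✗
  M5: stuck-at-1, inverted output ✓; others ✗
Consistent faults: {M1 stuck-at-0, M1 inverted output, M2 stuck-at-1, M2 inverted output, M4 stuck-at-1, M4 inverted output, M5 stuck-at-1, M5 inverted output} — 8 in all.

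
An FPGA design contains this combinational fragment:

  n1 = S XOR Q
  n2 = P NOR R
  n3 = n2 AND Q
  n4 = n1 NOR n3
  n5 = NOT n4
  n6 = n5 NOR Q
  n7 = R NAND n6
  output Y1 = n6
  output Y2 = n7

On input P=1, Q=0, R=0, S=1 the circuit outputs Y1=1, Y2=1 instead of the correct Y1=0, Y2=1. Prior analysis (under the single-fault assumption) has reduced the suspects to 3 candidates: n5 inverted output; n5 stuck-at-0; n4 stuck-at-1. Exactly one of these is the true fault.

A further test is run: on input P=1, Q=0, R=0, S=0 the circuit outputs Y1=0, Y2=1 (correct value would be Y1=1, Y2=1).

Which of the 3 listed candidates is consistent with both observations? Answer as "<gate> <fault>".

n5 inverted output

Evaluate each candidate on input P=1, Q=0, R=0, S=0:
  n5 inverted output: n1=0, n2=0, n3=0, n4=1, n5=1 [inverted output], n6=0, n7=1 → Y1=0, Y2=1 — matches
  n5 stuck-at-0: n1=0, n2=0, n3=0, n4=1, n5=0 [stuck-at-0], n6=1, n7=1 → Y1=1, Y2=1 — eliminated
  n4 stuck-at-1: n1=0, n2=0, n3=0, n4=1 [stuck-at-1], n5=0, n6=1, n7=1 → Y1=1, Y2=1 — eliminated
Only n5 inverted output reproduces the observed Y1=0, Y2=1.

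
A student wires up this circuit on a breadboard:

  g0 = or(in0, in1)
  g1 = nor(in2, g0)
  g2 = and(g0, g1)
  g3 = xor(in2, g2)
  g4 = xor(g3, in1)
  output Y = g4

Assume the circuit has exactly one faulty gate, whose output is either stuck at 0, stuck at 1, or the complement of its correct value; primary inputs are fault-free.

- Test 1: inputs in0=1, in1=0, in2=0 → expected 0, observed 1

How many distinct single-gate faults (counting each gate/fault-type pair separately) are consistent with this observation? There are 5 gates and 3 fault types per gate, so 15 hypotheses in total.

Fault-free: g0=1, g1=0, g2=0, g3=0, g4=0 → 0. Observed 1.
  g0: none of the 3 fault types match ✗
  g1: stuck-at-1, inverted output ✓; others ✗
  g2: stuck-at-1, inverted output ✓; others ✗
  g3: stuck-at-1, inverted output ✓; others ✗
  g4: stuck-at-1, inverted output ✓; others ✗
Consistent faults: {g1 stuck-at-1, g1 inverted output, g2 stuck-at-1, g2 inverted output, g3 stuck-at-1, g3 inverted output, g4 stuck-at-1, g4 inverted output} — 8 in all.

8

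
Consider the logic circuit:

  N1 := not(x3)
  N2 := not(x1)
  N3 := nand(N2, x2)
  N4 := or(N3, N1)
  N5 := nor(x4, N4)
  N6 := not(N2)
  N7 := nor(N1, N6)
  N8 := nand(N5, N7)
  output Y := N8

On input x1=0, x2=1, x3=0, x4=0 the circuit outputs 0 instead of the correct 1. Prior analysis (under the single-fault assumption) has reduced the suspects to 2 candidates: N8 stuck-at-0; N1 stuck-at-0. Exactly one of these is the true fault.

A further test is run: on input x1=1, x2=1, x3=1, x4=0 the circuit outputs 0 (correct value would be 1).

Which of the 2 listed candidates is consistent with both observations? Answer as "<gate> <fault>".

Evaluate each candidate on input x1=1, x2=1, x3=1, x4=0:
  N8 stuck-at-0: N1=0, N2=0, N3=1, N4=1, N5=0, N6=1, N7=0, N8=0 [stuck-at-0] → 0 — matches
  N1 stuck-at-0: N1=0 [stuck-at-0], N2=0, N3=1, N4=1, N5=0, N6=1, N7=0, N8=1 → 1 — eliminated
Only N8 stuck-at-0 reproduces the observed 0.

N8 stuck-at-0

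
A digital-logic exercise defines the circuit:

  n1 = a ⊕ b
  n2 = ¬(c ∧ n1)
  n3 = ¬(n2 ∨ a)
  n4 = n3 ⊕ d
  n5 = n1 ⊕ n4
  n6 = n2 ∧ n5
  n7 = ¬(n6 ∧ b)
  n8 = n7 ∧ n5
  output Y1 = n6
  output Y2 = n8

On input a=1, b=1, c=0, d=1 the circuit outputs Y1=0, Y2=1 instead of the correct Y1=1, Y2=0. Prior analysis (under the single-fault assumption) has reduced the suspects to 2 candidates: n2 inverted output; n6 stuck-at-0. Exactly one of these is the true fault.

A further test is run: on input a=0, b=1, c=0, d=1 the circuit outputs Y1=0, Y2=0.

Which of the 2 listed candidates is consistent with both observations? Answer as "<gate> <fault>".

n6 stuck-at-0

Evaluate each candidate on input a=0, b=1, c=0, d=1:
  n2 inverted output: n1=1, n2=0 [inverted output], n3=1, n4=0, n5=1, n6=0, n7=1, n8=1 → Y1=0, Y2=1 — eliminated
  n6 stuck-at-0: n1=1, n2=1, n3=0, n4=1, n5=0, n6=0 [stuck-at-0], n7=1, n8=0 → Y1=0, Y2=0 — matches
Only n6 stuck-at-0 reproduces the observed Y1=0, Y2=0.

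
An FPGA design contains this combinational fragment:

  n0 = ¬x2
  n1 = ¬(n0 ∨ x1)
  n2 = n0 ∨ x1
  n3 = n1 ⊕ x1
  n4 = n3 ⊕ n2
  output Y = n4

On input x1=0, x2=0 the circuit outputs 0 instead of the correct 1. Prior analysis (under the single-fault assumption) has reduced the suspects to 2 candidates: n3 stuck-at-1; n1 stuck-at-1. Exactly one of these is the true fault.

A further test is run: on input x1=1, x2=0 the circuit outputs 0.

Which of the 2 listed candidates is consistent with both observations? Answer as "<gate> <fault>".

n3 stuck-at-1

Evaluate each candidate on input x1=1, x2=0:
  n3 stuck-at-1: n0=1, n1=0, n2=1, n3=1 [stuck-at-1], n4=0 → 0 — matches
  n1 stuck-at-1: n0=1, n1=1 [stuck-at-1], n2=1, n3=0, n4=1 → 1 — eliminated
Only n3 stuck-at-1 reproduces the observed 0.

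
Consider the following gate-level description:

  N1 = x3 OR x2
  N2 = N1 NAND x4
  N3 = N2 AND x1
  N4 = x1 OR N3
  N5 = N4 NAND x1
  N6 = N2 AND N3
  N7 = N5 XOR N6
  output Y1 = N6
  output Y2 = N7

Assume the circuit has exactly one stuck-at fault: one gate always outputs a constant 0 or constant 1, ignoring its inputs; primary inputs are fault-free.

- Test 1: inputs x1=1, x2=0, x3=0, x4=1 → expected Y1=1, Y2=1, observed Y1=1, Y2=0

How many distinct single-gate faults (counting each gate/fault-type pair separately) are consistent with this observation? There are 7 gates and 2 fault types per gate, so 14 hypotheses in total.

3

Fault-free: N1=0, N2=1, N3=1, N4=1, N5=0, N6=1, N7=1 → Y1=1, Y2=1. Observed Y1=1, Y2=0.
  N1 stuck-at-0: output Y1=1, Y2=1 ✗
  N1 stuck-at-1: output Y1=0, Y2=0 ✗
  N2 stuck-at-0: output Y1=0, Y2=0 ✗
  N2 stuck-at-1: output Y1=1, Y2=1 ✗
  N3 stuck-at-0: output Y1=0, Y2=0 ✗
  N3 stuck-at-1: output Y1=1, Y2=1 ✗
  N4 stuck-at-0: output Y1=1, Y2=0 ✓
  N4 stuck-at-1: output Y1=1, Y2=1 ✗
  N5 stuck-at-0: output Y1=1, Y2=1 ✗
  N5 stuck-at-1: output Y1=1, Y2=0 ✓
  N6 stuck-at-0: output Y1=0, Y2=0 ✗
  N6 stuck-at-1: output Y1=1, Y2=1 ✗
  N7 stuck-at-0: output Y1=1, Y2=0 ✓
  N7 stuck-at-1: output Y1=1, Y2=1 ✗
Consistent faults: {N4 stuck-at-0, N5 stuck-at-1, N7 stuck-at-0} — 3 in all.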